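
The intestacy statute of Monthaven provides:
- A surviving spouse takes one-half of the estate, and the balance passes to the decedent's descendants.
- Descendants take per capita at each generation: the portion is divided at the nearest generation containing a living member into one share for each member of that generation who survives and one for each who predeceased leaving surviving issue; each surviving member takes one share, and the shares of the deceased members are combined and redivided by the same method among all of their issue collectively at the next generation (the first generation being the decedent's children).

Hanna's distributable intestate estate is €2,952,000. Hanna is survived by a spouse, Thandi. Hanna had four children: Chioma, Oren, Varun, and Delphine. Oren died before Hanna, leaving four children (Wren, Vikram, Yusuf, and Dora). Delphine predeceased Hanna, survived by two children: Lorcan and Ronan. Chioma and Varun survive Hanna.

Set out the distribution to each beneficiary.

Thandi takes one-half of €2,952,000 = €1,476,000. The remaining €1,476,000 passes to the descendants.
The descendants' portion (€1,476,000) is divided at the children's generation into 4 shares of €369,000. Chioma and Varun each take €369,000. The 2 shares of the deceased (Oren and Delphine) are combined into a pool of €738,000.
That pool (€738,000) is divided at the grandchildren's generation equally among Wren, Vikram, Yusuf, Dora, Lorcan, and Ronan: €123,000 each.

Thandi: €1,476,000; Chioma: €369,000; Wren: €123,000; Vikram: €123,000; Yusuf: €123,000; Dora: €123,000; Varun: €369,000; Lorcan: €123,000; Ronan: €123,000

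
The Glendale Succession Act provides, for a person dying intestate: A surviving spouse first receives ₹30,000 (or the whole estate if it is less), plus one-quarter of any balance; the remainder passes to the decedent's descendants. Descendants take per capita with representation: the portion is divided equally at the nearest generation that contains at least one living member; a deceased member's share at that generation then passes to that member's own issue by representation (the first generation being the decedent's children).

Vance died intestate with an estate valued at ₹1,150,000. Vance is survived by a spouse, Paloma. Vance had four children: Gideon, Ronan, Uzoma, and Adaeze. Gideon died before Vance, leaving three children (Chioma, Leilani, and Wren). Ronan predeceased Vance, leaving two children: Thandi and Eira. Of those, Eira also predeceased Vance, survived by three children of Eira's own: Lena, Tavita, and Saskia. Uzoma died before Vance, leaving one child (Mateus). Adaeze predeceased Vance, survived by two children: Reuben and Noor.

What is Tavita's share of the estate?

Paloma first takes ₹30,000, leaving a balance of ₹1,120,000. Paloma then takes one-quarter of the balance (₹280,000), for a total of ₹310,000. The remaining ₹840,000 passes to the descendants.
No child survives, so the initial division is made at the grandchildren's generation.
The descendants' portion (₹840,000) is divided into 8 shares of ₹105,000: Chioma, Leilani, Wren, Thandi, Mateus, Reuben, and Noor each take ₹105,000; Eira's ₹105,000 share passes to Eira's issue.
Eira's share (₹105,000) is divided into 3 shares of ₹35,000: Lena, Tavita, and Saskia each take ₹35,000.

Tavita receives ₹35,000.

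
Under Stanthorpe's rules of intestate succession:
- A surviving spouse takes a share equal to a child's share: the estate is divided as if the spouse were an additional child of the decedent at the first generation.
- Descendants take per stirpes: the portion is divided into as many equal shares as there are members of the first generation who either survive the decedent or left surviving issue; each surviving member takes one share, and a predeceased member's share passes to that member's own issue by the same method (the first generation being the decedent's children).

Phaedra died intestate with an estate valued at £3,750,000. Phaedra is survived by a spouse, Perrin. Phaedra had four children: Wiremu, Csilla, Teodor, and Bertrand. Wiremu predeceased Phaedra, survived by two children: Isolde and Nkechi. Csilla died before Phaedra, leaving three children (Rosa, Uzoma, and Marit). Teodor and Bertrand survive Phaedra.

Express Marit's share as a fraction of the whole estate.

The spouse counts as an additional share at the children's level, so there are 5 primary shares of £750,000. Perrin takes one such share (£750,000).
The children's combined portion (£3,000,000) is divided into 4 shares of £750,000: Teodor and Bertrand each take £750,000; Wiremu's £750,000 share passes to Wiremu's issue; Csilla's £750,000 share passes to Csilla's issue.
Wiremu's share (£750,000) is divided into 2 shares of £375,000: Isolde and Nkechi each take £375,000.
Csilla's share (£750,000) is divided into 3 shares of £250,000: Rosa, Uzoma, and Marit each take £250,000.

Marit receives 1/15 of the estate.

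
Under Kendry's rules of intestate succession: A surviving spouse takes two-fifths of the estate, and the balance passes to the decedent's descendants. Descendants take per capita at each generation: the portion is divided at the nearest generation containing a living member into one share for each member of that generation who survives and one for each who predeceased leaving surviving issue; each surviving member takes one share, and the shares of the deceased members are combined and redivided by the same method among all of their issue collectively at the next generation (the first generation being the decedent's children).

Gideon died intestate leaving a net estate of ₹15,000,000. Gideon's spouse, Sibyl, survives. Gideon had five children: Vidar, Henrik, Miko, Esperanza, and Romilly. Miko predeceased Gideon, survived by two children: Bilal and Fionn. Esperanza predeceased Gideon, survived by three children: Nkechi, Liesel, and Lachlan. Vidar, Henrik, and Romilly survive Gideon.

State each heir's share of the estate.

Sibyl takes two-fifths of ₹15,000,000 = ₹6,000,000. The remaining ₹9,000,000 passes to the descendants.
The descendants' portion (₹9,000,000) is divided at the children's generation into 5 shares of ₹1,800,000. Vidar, Henrik, and Romilly each take ₹1,800,000. The 2 shares of the deceased (Miko and Esperanza) are combined into a pool of ₹3,600,000.
That pool (₹3,600,000) is divided at the grandchildren's generation equally among Bilal, Fionn, Nkechi, Liesel, and Lachlan: ₹720,000 each.

Sibyl: ₹6,000,000; Vidar: ₹1,800,000; Henrik: ₹1,800,000; Bilal: ₹720,000; Fionn: ₹720,000; Nkechi: ₹720,000; Liesel: ₹720,000; Lachlan: ₹720,000; Romilly: ₹1,800,000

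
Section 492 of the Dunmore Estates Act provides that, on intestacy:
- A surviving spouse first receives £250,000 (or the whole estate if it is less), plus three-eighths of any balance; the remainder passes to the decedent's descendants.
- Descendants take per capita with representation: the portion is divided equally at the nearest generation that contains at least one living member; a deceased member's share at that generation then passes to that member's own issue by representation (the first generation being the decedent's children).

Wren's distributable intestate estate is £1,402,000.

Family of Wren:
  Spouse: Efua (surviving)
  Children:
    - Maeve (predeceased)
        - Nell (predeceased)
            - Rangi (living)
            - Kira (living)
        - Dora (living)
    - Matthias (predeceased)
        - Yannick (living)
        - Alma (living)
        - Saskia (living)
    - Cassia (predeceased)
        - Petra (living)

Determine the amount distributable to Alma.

Alma receives £120,000.

Efua first takes £250,000, leaving a balance of £1,152,000. Efua then takes three-eighths of the balance (£432,000), for a total of £682,000. The remaining £720,000 passes to the descendants.
No child survives, so the initial division is made at the grandchildren's generation.
The descendants' portion (£720,000) is divided into 6 shares of £120,000: Dora, Yannick, Alma, Saskia, and Petra each take £120,000; Nell's £120,000 share passes to Nell's issue.
Nell's share (£120,000) is divided into 2 shares of £60,000: Rangi and Kira each take £60,000.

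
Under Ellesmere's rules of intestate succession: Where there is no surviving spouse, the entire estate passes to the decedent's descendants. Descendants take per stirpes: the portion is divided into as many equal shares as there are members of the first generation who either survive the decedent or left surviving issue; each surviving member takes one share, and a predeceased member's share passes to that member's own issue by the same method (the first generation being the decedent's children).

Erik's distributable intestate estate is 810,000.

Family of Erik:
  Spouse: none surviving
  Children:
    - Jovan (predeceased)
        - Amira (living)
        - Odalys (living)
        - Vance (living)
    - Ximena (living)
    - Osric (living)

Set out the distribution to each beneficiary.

The entire 810,000 passes to the descendants.
That amount (810,000) is divided into 3 shares of 270,000: Ximena and Osric each take 270,000; Jovan's 270,000 share passes to Jovan's issue.
Jovan's share (270,000) is divided into 3 shares of 90,000: Amira, Odalys, and Vance each take 90,000.

Amira: 90,000; Odalys: 90,000; Vance: 90,000; Ximena: 270,000; Osric: 270,000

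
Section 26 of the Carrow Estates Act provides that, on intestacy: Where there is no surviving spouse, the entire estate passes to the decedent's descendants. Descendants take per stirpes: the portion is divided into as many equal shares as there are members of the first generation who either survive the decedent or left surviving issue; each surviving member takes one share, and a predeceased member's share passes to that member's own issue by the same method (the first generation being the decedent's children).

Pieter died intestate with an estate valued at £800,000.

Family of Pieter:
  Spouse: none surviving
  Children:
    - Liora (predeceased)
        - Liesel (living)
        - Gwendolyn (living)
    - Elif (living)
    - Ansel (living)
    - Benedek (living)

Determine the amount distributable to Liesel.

Liesel receives £100,000.

The entire £800,000 passes to the descendants.
That amount (£800,000) is divided into 4 shares of £200,000: Elif, Ansel, and Benedek each take £200,000; Liora's £200,000 share passes to Liora's issue.
Liora's share (£200,000) is divided into 2 shares of £100,000: Liesel and Gwendolyn each take £100,000.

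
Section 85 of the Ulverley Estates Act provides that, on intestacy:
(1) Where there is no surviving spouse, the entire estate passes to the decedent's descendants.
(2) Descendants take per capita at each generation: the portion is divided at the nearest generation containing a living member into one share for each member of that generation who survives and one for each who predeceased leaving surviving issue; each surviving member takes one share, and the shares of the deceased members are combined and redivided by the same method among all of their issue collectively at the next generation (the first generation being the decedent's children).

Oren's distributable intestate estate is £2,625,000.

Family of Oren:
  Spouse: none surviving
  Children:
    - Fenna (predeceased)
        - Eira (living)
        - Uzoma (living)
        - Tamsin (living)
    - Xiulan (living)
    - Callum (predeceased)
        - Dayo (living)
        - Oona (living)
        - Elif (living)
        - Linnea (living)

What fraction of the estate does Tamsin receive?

Tamsin receives 2/21 of the estate.

The entire £2,625,000 passes to the descendants.
That amount (£2,625,000) is divided at the children's generation into 3 shares of £875,000. Xiulan takes £875,000. The 2 shares of the deceased (Fenna and Callum) are combined into a pool of £1,750,000.
That pool (£1,750,000) is divided at the grandchildren's generation equally among Eira, Uzoma, Tamsin, Dayo, Oona, Elif, and Linnea: £250,000 each.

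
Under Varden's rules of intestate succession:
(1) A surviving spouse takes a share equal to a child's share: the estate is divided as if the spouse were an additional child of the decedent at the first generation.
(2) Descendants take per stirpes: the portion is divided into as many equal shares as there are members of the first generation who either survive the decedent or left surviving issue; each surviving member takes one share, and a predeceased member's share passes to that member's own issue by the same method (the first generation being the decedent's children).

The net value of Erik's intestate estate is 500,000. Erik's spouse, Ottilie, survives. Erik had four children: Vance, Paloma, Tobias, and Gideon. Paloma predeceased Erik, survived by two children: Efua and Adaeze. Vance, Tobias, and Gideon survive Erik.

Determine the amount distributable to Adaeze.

The spouse counts as an additional share at the children's level, so there are 5 primary shares of 100,000. Ottilie takes one such share (100,000).
The children's combined portion (400,000) is divided into 4 shares of 100,000: Vance, Tobias, and Gideon each take 100,000; Paloma's 100,000 share passes to Paloma's issue.
Paloma's share (100,000) is divided into 2 shares of 50,000: Efua and Adaeze each take 50,000.

Adaeze receives 50,000.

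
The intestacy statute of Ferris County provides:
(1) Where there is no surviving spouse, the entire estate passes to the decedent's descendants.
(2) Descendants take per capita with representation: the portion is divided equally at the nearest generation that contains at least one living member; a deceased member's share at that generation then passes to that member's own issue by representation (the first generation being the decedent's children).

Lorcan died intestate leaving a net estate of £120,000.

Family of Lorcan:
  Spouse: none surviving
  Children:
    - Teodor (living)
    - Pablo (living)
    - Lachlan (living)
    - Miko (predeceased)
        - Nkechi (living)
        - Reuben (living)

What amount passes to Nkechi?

Nkechi receives £15,000.

The entire £120,000 passes to the descendants.
That amount (£120,000) is divided into 4 shares of £30,000: Teodor, Pablo, and Lachlan each take £30,000; Miko's £30,000 share passes to Miko's issue.
Miko's share (£30,000) is divided into 2 shares of £15,000: Nkechi and Reuben each take £15,000.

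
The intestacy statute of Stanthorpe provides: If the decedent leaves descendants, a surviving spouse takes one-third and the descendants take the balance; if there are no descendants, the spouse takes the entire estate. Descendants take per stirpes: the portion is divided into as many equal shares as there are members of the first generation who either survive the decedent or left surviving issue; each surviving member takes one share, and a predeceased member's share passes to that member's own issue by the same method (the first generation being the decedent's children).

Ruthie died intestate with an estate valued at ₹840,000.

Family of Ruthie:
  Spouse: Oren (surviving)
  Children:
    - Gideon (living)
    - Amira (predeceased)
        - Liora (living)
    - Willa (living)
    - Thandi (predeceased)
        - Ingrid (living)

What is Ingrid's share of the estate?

Oren takes one-third of ₹840,000 = ₹280,000. The remaining ₹560,000 passes to the descendants.
The descendants' portion (₹560,000) is divided into 4 shares of ₹140,000: Gideon and Willa each take ₹140,000; Amira's ₹140,000 share passes to Amira's issue; Thandi's ₹140,000 share passes to Thandi's issue.
Amira's share (₹140,000) passes entirely to Liora.
Thandi's share (₹140,000) passes entirely to Ingrid.

Ingrid receives ₹140,000.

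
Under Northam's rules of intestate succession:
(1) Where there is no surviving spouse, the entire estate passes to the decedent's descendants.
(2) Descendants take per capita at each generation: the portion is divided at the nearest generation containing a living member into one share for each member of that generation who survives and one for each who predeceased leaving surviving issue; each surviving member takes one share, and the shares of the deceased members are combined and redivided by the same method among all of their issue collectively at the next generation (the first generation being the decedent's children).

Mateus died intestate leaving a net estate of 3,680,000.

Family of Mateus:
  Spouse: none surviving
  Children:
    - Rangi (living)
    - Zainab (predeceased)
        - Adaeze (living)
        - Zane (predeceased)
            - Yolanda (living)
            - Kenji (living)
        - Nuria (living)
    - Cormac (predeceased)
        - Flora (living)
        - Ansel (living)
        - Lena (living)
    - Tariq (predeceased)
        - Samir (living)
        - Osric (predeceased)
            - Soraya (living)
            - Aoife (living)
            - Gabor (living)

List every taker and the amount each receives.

Rangi: 920,000; Adaeze: 345,000; Yolanda: 138,000; Kenji: 138,000; Nuria: 345,000; Flora: 345,000; Ansel: 345,000; Lena: 345,000; Samir: 345,000; Soraya: 138,000; Aoife: 138,000; Gabor: 138,000

The entire 3,680,000 passes to the descendants.
That amount (3,680,000) is divided at the children's generation into 4 shares of 920,000. Rangi takes 920,000. The 3 shares of the deceased (Zainab, Cormac, and Tariq) are combined into a pool of 2,760,000.
That pool (2,760,000) is divided at the grandchildren's generation into 8 shares of 345,000. Adaeze, Nuria, Flora, Ansel, Lena, and Samir each take 345,000. The 2 shares of the deceased (Zane and Osric) are combined into a pool of 690,000.
That pool (690,000) is divided at the great-grandchildren's generation equally among Yolanda, Kenji, Soraya, Aoife, and Gabor: 138,000 each.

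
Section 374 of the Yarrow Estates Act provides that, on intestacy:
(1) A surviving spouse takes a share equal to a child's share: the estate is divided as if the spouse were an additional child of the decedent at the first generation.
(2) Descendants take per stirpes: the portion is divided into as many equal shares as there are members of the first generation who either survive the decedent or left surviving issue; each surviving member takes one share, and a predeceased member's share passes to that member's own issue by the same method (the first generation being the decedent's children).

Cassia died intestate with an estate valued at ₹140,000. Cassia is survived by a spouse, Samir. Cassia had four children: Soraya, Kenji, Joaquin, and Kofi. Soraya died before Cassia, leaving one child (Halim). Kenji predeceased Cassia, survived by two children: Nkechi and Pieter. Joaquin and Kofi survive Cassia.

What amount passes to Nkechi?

Nkechi receives ₹14,000.

The spouse counts as an additional share at the children's level, so there are 5 primary shares of ₹28,000. Samir takes one such share (₹28,000).
The children's combined portion (₹112,000) is divided into 4 shares of ₹28,000: Joaquin and Kofi each take ₹28,000; Soraya's ₹28,000 share passes to Soraya's issue; Kenji's ₹28,000 share passes to Kenji's issue.
Soraya's share (₹28,000) passes entirely to Halim.
Kenji's share (₹28,000) is divided into 2 shares of ₹14,000: Nkechi and Pieter each take ₹14,000.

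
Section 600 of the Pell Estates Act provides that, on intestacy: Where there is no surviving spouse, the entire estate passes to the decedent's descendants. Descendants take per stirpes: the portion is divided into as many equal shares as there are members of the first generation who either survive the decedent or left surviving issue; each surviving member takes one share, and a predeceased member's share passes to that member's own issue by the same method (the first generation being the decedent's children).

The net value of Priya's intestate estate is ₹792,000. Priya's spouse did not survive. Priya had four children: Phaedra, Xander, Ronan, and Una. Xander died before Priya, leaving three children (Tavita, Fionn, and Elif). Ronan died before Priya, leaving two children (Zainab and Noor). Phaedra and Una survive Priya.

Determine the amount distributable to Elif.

Elif receives ₹66,000.

The entire ₹792,000 passes to the descendants.
That amount (₹792,000) is divided into 4 shares of ₹198,000: Phaedra and Una each take ₹198,000; Xander's ₹198,000 share passes to Xander's issue; Ronan's ₹198,000 share passes to Ronan's issue.
Xander's share (₹198,000) is divided into 3 shares of ₹66,000: Tavita, Fionn, and Elif each take ₹66,000.
Ronan's share (₹198,000) is divided into 2 shares of ₹99,000: Zainab and Noor each take ₹99,000.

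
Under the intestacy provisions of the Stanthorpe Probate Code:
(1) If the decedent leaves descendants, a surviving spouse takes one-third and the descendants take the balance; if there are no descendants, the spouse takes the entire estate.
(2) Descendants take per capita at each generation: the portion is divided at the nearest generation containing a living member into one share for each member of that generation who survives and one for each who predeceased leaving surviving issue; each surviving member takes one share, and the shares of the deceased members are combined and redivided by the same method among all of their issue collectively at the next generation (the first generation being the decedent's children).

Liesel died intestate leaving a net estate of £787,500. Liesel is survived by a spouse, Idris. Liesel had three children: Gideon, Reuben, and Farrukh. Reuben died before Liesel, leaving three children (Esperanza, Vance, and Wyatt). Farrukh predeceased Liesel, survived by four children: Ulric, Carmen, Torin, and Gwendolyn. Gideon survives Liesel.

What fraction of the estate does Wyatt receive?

Wyatt receives 4/63 of the estate.

Idris takes one-third of £787,500 = £262,500. The remaining £525,000 passes to the descendants.
The descendants' portion (£525,000) is divided at the children's generation into 3 shares of £175,000. Gideon takes £175,000. The 2 shares of the deceased (Reuben and Farrukh) are combined into a pool of £350,000.
That pool (£350,000) is divided at the grandchildren's generation equally among Esperanza, Vance, Wyatt, Ulric, Carmen, Torin, and Gwendolyn: £50,000 each.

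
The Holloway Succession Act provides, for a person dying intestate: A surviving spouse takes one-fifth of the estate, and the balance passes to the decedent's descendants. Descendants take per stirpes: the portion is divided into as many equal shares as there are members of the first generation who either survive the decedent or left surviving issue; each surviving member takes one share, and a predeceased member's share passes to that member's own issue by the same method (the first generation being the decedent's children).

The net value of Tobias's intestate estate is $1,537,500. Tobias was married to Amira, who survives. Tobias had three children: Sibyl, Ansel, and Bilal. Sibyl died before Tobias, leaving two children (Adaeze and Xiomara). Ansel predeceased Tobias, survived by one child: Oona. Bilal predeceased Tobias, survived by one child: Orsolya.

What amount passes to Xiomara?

Amira takes one-fifth of $1,537,500 = $307,500. The remaining $1,230,000 passes to the descendants.
The descendants' portion ($1,230,000) is divided into 3 shares of $410,000: Sibyl's $410,000 share passes to Sibyl's issue; Ansel's $410,000 share passes to Ansel's issue; Bilal's $410,000 share passes to Bilal's issue.
Sibyl's share ($410,000) is divided into 2 shares of $205,000: Adaeze and Xiomara each take $205,000.
Ansel's share ($410,000) passes entirely to Oona.
Bilal's share ($410,000) passes entirely to Orsolya.

Xiomara receives $205,000.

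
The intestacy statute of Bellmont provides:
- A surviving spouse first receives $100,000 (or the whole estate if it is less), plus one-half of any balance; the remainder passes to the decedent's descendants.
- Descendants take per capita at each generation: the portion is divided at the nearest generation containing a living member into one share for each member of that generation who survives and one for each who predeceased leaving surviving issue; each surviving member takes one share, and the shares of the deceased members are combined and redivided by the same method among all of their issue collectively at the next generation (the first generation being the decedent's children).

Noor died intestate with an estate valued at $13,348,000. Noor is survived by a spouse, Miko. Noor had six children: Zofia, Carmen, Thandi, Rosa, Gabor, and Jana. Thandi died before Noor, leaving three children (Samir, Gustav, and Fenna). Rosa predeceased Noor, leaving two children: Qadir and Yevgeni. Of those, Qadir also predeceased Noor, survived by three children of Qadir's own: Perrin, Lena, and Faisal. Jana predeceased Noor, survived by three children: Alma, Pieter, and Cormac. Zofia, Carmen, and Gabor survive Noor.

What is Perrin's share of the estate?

Miko first takes $100,000, leaving a balance of $13,248,000. Miko then takes one-half of the balance ($6,624,000), for a total of $6,724,000. The remaining $6,624,000 passes to the descendants.
The descendants' portion ($6,624,000) is divided at the children's generation into 6 shares of $1,104,000. Zofia, Carmen, and Gabor each take $1,104,000. The 3 shares of the deceased (Thandi, Rosa, and Jana) are combined into a pool of $3,312,000.
That pool ($3,312,000) is divided at the grandchildren's generation into 8 shares of $414,000. Samir, Gustav, Fenna, Yevgeni, Alma, Pieter, and Cormac each take $414,000. The remaining share for the deceased Qadir ($414,000) is carried to the next generation.
That pool ($414,000) is divided at the great-grandchildren's generation equally among Perrin, Lena, and Faisal: $138,000 each.

Perrin receives $138,000.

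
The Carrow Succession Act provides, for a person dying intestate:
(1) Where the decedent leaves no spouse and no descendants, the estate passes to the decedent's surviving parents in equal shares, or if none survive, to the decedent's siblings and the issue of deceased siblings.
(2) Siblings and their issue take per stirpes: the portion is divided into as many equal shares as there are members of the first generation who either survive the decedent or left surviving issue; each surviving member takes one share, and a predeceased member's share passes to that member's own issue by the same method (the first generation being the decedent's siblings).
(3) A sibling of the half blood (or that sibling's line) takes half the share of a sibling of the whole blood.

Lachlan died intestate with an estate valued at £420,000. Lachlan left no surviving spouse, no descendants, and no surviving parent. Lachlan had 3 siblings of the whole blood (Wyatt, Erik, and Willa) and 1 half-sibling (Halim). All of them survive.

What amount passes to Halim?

Halim receives £60,000.

The entire £420,000 passes to the siblings and their issue.
Counting each half-blood sibling's line as half a unit, there are 7/2 units in £420,000, so one unit is £120,000. Whole-blood lines (Wyatt, Erik, and Willa) take £120,000 each; half-blood lines (Halim) take £60,000 each.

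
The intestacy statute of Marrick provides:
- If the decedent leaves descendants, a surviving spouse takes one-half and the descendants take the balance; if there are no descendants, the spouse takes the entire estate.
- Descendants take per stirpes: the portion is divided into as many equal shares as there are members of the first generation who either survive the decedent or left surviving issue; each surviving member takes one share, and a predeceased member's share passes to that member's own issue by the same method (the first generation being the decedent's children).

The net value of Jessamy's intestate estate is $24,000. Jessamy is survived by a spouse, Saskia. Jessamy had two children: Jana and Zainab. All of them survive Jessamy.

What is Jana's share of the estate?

Jana receives $6,000.

Saskia takes one-half of $24,000 = $12,000. The remaining $12,000 passes to the descendants.
The descendants' portion ($12,000) is divided into 2 shares of $6,000: Jana and Zainab each take $6,000.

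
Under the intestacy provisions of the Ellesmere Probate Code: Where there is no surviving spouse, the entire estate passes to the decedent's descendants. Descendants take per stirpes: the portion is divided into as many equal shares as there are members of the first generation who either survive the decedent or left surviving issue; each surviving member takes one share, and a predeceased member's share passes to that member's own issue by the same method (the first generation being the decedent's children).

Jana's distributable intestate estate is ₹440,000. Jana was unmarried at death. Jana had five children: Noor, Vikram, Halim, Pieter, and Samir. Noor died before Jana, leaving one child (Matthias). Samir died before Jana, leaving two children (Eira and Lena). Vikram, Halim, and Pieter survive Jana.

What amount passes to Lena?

The entire ₹440,000 passes to the descendants.
That amount (₹440,000) is divided into 5 shares of ₹88,000: Vikram, Halim, and Pieter each take ₹88,000; Noor's ₹88,000 share passes to Noor's issue; Samir's ₹88,000 share passes to Samir's issue.
Noor's share (₹88,000) passes entirely to Matthias.
Samir's share (₹88,000) is divided into 2 shares of ₹44,000: Eira and Lena each take ₹44,000.

Lena receives ₹44,000.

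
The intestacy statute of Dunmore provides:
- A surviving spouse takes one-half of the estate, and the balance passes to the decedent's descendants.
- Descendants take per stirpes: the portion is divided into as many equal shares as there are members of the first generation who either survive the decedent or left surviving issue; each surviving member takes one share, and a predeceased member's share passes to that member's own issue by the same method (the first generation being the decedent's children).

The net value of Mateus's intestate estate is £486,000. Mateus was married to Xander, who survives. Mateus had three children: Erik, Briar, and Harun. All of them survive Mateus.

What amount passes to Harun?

Harun receives £81,000.

Xander takes one-half of £486,000 = £243,000. The remaining £243,000 passes to the descendants.
The descendants' portion (£243,000) is divided into 3 shares of £81,000: Erik, Briar, and Harun each take £81,000.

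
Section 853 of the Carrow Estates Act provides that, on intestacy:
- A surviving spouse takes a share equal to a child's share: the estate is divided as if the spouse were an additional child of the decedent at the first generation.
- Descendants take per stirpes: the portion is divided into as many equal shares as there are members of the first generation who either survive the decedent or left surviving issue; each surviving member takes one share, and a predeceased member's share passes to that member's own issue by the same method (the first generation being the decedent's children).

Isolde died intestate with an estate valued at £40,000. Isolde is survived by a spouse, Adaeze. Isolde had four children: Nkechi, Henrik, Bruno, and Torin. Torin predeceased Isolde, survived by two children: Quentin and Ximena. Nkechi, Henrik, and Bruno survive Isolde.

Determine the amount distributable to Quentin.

Quentin receives £4,000.

The spouse counts as an additional share at the children's level, so there are 5 primary shares of £8,000. Adaeze takes one such share (£8,000).
The children's combined portion (£32,000) is divided into 4 shares of £8,000: Nkechi, Henrik, and Bruno each take £8,000; Torin's £8,000 share passes to Torin's issue.
Torin's share (£8,000) is divided into 2 shares of £4,000: Quentin and Ximena each take £4,000.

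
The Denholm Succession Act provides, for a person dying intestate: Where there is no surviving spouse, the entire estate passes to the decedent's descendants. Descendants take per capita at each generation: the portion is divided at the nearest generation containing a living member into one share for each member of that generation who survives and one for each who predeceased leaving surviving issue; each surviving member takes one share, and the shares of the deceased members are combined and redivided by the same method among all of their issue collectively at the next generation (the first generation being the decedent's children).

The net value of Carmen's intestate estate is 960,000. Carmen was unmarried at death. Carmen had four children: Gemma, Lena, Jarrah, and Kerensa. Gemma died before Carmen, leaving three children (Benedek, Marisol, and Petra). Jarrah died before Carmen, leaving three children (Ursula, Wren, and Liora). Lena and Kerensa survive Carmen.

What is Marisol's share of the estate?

Marisol receives 80,000.

The entire 960,000 passes to the descendants.
That amount (960,000) is divided at the children's generation into 4 shares of 240,000. Lena and Kerensa each take 240,000. The 2 shares of the deceased (Gemma and Jarrah) are combined into a pool of 480,000.
That pool (480,000) is divided at the grandchildren's generation equally among Benedek, Marisol, Petra, Ursula, Wren, and Liora: 80,000 each.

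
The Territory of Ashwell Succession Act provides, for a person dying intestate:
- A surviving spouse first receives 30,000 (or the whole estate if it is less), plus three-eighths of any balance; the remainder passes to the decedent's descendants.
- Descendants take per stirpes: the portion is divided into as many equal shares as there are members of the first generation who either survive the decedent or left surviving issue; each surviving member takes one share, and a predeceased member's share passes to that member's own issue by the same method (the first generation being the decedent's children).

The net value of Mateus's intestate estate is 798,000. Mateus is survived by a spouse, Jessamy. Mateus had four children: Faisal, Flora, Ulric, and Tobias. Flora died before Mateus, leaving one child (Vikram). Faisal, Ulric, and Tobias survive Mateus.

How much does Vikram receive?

Jessamy first takes 30,000, leaving a balance of 768,000. Jessamy then takes three-eighths of the balance (288,000), for a total of 318,000. The remaining 480,000 passes to the descendants.
The descendants' portion (480,000) is divided into 4 shares of 120,000: Faisal, Ulric, and Tobias each take 120,000; Flora's 120,000 share passes to Flora's issue.
Flora's share (120,000) passes entirely to Vikram.

Vikram receives 120,000.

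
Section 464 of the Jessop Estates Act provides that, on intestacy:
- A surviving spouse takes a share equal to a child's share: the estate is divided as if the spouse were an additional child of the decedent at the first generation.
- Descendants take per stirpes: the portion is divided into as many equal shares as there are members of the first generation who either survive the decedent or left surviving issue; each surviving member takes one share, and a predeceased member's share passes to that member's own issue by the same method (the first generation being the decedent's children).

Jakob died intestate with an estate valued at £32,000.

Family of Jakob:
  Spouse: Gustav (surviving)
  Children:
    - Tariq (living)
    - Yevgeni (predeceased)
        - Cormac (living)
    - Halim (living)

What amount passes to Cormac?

Cormac receives £8,000.

The spouse counts as an additional share at the children's level, so there are 4 primary shares of £8,000. Gustav takes one such share (£8,000).
The children's combined portion (£24,000) is divided into 3 shares of £8,000: Tariq and Halim each take £8,000; Yevgeni's £8,000 share passes to Yevgeni's issue.
Yevgeni's share (£8,000) passes entirely to Cormac.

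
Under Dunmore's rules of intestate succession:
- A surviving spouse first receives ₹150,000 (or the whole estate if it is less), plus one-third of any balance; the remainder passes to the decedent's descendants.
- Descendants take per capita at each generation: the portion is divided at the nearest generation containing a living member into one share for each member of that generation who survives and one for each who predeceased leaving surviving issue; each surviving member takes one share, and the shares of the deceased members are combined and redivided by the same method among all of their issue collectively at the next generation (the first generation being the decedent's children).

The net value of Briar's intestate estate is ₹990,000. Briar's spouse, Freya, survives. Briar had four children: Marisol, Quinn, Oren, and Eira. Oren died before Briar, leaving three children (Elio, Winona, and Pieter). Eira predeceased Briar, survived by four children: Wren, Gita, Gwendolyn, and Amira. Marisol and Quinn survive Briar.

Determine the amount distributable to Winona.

Freya first takes ₹150,000, leaving a balance of ₹840,000. Freya then takes one-third of the balance (₹280,000), for a total of ₹430,000. The remaining ₹560,000 passes to the descendants.
The descendants' portion (₹560,000) is divided at the children's generation into 4 shares of ₹140,000. Marisol and Quinn each take ₹140,000. The 2 shares of the deceased (Oren and Eira) are combined into a pool of ₹280,000.
That pool (₹280,000) is divided at the grandchildren's generation equally among Elio, Winona, Pieter, Wren, Gita, Gwendolyn, and Amira: ₹40,000 each.

Winona receives ₹40,000.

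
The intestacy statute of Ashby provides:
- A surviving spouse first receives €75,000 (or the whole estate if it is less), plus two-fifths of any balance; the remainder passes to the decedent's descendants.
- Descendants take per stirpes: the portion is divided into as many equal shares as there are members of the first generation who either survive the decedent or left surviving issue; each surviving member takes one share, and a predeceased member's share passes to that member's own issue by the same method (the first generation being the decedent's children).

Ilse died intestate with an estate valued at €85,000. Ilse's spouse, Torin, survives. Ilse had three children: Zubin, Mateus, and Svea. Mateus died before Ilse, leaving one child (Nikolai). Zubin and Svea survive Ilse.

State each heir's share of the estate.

Torin: €79,000; Zubin: €2,000; Nikolai: €2,000; Svea: €2,000

Torin first takes €75,000, leaving a balance of €10,000. Torin then takes two-fifths of the balance (€4,000), for a total of €79,000. The remaining €6,000 passes to the descendants.
The descendants' portion (€6,000) is divided into 3 shares of €2,000: Zubin and Svea each take €2,000; Mateus's €2,000 share passes to Mateus's issue.
Mateus's share (€2,000) passes entirely to Nikolai.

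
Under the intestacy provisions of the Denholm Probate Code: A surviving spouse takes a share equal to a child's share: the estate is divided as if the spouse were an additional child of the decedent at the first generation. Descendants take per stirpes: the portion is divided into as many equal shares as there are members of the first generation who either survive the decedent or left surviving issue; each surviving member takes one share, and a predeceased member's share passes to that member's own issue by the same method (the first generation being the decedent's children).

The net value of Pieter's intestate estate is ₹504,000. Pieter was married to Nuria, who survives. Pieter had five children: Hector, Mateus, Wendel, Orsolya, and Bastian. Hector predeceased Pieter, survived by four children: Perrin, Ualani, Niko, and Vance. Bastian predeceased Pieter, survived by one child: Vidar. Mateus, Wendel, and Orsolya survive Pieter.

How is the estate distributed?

Nuria: ₹84,000; Perrin: ₹21,000; Ualani: ₹21,000; Niko: ₹21,000; Vance: ₹21,000; Mateus: ₹84,000; Wendel: ₹84,000; Orsolya: ₹84,000; Vidar: ₹84,000

The spouse counts as an additional share at the children's level, so there are 6 primary shares of ₹84,000. Nuria takes one such share (₹84,000).
The children's combined portion (₹420,000) is divided into 5 shares of ₹84,000: Mateus, Wendel, and Orsolya each take ₹84,000; Hector's ₹84,000 share passes to Hector's issue; Bastian's ₹84,000 share passes to Bastian's issue.
Hector's share (₹84,000) is divided into 4 shares of ₹21,000: Perrin, Ualani, Niko, and Vance each take ₹21,000.
Bastian's share (₹84,000) passes entirely to Vidar.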